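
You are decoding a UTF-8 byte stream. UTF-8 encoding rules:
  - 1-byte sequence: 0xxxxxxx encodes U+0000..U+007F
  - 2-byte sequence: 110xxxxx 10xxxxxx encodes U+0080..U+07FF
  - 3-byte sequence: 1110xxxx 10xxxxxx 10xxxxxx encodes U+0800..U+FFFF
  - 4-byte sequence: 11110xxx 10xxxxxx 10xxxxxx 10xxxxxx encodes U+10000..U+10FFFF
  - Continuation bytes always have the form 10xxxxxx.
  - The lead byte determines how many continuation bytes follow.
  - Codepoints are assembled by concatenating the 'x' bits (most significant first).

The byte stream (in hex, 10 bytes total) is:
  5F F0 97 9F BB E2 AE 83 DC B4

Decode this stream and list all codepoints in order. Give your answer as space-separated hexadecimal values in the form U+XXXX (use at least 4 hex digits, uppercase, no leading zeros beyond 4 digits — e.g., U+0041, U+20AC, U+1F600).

Byte[0]=5F: 1-byte ASCII. cp=U+005F
Byte[1]=F0: 4-byte lead, need 3 cont bytes. acc=0x0
Byte[2]=97: continuation. acc=(acc<<6)|0x17=0x17
Byte[3]=9F: continuation. acc=(acc<<6)|0x1F=0x5DF
Byte[4]=BB: continuation. acc=(acc<<6)|0x3B=0x177FB
Completed: cp=U+177FB (starts at byte 1)
Byte[5]=E2: 3-byte lead, need 2 cont bytes. acc=0x2
Byte[6]=AE: continuation. acc=(acc<<6)|0x2E=0xAE
Byte[7]=83: continuation. acc=(acc<<6)|0x03=0x2B83
Completed: cp=U+2B83 (starts at byte 5)
Byte[8]=DC: 2-byte lead, need 1 cont bytes. acc=0x1C
Byte[9]=B4: continuation. acc=(acc<<6)|0x34=0x734
Completed: cp=U+0734 (starts at byte 8)

Answer: U+005F U+177FB U+2B83 U+0734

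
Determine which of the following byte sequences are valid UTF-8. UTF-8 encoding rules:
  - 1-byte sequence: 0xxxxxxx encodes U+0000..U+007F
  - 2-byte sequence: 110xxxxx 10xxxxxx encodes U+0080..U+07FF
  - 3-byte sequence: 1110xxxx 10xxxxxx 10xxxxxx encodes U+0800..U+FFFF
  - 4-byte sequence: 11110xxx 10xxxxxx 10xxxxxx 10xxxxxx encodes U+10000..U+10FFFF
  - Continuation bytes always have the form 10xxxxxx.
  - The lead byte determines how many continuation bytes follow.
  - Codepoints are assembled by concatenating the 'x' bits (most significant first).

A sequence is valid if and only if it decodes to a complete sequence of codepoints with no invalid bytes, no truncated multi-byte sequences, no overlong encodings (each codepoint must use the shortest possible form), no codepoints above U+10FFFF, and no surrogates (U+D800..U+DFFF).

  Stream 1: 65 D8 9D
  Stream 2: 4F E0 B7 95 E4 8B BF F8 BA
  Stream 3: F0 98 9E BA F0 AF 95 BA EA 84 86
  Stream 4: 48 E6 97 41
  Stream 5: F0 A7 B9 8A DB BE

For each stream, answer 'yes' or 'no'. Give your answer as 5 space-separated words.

Stream 1: decodes cleanly. VALID
Stream 2: error at byte offset 7. INVALID
Stream 3: decodes cleanly. VALID
Stream 4: error at byte offset 3. INVALID
Stream 5: decodes cleanly. VALID

Answer: yes no yes no yes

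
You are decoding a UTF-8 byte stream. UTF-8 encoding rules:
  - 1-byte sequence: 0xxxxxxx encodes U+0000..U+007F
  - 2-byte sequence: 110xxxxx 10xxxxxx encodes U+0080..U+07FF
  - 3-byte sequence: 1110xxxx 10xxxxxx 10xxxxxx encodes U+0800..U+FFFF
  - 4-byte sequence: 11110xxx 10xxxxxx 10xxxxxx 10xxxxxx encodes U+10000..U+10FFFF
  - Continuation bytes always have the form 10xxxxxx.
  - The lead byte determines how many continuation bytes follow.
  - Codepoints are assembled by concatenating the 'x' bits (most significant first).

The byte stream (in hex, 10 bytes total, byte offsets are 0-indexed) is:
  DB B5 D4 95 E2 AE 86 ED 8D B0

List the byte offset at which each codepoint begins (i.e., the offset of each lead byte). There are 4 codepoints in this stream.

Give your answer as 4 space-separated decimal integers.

Byte[0]=DB: 2-byte lead, need 1 cont bytes. acc=0x1B
Byte[1]=B5: continuation. acc=(acc<<6)|0x35=0x6F5
Completed: cp=U+06F5 (starts at byte 0)
Byte[2]=D4: 2-byte lead, need 1 cont bytes. acc=0x14
Byte[3]=95: continuation. acc=(acc<<6)|0x15=0x515
Completed: cp=U+0515 (starts at byte 2)
Byte[4]=E2: 3-byte lead, need 2 cont bytes. acc=0x2
Byte[5]=AE: continuation. acc=(acc<<6)|0x2E=0xAE
Byte[6]=86: continuation. acc=(acc<<6)|0x06=0x2B86
Completed: cp=U+2B86 (starts at byte 4)
Byte[7]=ED: 3-byte lead, need 2 cont bytes. acc=0xD
Byte[8]=8D: continuation. acc=(acc<<6)|0x0D=0x34D
Byte[9]=B0: continuation. acc=(acc<<6)|0x30=0xD370
Completed: cp=U+D370 (starts at byte 7)

Answer: 0 2 4 7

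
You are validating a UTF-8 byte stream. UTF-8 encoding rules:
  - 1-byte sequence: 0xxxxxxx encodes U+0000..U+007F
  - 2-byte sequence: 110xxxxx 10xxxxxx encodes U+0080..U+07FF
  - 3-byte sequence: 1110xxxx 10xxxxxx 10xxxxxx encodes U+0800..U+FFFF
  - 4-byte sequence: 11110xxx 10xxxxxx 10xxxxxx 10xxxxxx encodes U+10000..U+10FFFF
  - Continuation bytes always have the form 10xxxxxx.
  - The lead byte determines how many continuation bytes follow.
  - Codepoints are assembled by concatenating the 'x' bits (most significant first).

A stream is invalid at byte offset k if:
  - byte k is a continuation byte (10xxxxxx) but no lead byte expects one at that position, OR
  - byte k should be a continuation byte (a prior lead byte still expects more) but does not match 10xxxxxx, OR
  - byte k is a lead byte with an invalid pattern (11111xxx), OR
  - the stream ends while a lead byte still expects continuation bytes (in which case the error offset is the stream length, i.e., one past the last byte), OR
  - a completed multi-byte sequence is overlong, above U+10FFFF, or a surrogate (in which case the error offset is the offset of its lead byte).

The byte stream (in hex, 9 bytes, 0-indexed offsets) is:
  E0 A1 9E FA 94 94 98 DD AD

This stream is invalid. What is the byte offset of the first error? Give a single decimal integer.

Byte[0]=E0: 3-byte lead, need 2 cont bytes. acc=0x0
Byte[1]=A1: continuation. acc=(acc<<6)|0x21=0x21
Byte[2]=9E: continuation. acc=(acc<<6)|0x1E=0x85E
Completed: cp=U+085E (starts at byte 0)
Byte[3]=FA: INVALID lead byte (not 0xxx/110x/1110/11110)

Answer: 3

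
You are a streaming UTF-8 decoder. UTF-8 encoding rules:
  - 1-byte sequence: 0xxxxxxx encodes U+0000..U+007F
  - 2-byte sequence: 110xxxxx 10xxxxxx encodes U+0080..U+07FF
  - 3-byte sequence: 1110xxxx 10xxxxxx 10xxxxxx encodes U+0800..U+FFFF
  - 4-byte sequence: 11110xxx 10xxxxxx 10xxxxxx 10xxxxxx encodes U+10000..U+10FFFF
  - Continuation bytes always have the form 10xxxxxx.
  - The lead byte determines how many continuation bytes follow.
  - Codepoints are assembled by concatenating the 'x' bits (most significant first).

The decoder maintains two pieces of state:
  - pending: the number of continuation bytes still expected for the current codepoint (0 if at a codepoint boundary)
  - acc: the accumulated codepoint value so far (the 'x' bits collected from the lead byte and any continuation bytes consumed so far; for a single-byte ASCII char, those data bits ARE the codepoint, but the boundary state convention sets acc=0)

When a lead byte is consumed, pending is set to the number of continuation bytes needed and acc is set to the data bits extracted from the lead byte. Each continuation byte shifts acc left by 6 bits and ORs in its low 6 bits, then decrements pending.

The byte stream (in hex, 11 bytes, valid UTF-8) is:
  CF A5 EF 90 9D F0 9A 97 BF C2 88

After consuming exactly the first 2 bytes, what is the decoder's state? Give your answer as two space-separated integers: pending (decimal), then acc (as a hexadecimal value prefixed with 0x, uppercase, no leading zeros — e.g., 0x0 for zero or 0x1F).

Byte[0]=CF: 2-byte lead. pending=1, acc=0xF
Byte[1]=A5: continuation. acc=(acc<<6)|0x25=0x3E5, pending=0

Answer: 0 0x3E5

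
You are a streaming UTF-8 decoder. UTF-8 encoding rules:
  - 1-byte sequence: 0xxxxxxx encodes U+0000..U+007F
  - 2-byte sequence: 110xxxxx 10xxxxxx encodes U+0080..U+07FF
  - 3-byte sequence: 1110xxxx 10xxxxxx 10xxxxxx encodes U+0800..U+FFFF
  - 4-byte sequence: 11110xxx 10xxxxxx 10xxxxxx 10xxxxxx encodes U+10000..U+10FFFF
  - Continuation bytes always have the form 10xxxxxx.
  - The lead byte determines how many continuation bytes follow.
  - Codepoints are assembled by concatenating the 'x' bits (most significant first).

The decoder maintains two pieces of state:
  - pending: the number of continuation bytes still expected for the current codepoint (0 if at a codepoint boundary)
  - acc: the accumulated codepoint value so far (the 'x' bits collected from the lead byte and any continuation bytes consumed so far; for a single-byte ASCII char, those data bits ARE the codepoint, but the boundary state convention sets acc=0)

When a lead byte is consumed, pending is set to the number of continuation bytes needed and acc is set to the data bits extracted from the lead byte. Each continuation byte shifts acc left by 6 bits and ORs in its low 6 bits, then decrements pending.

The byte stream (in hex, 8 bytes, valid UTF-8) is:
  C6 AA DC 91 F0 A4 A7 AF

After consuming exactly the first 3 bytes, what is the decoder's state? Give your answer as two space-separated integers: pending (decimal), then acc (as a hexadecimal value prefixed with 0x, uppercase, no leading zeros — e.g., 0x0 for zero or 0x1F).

Answer: 1 0x1C

Derivation:
Byte[0]=C6: 2-byte lead. pending=1, acc=0x6
Byte[1]=AA: continuation. acc=(acc<<6)|0x2A=0x1AA, pending=0
Byte[2]=DC: 2-byte lead. pending=1, acc=0x1C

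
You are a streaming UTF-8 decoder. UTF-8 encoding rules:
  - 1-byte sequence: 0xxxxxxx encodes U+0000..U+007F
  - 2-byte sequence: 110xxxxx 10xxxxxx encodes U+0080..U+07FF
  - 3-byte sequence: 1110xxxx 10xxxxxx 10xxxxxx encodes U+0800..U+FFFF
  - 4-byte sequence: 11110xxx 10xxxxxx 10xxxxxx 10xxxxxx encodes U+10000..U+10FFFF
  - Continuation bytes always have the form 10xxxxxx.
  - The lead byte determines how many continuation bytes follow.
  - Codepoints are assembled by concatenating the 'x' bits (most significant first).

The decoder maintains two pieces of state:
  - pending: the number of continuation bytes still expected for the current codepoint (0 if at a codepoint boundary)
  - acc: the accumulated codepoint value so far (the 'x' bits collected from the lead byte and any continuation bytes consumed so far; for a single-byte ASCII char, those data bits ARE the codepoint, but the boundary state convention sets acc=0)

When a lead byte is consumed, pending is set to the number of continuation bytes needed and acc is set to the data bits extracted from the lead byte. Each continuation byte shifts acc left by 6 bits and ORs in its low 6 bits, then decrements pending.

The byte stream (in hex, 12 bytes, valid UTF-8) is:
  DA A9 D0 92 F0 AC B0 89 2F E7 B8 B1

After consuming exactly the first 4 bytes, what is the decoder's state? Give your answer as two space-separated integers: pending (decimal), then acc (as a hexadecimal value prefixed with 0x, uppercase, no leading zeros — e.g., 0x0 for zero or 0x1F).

Answer: 0 0x412

Derivation:
Byte[0]=DA: 2-byte lead. pending=1, acc=0x1A
Byte[1]=A9: continuation. acc=(acc<<6)|0x29=0x6A9, pending=0
Byte[2]=D0: 2-byte lead. pending=1, acc=0x10
Byte[3]=92: continuation. acc=(acc<<6)|0x12=0x412, pending=0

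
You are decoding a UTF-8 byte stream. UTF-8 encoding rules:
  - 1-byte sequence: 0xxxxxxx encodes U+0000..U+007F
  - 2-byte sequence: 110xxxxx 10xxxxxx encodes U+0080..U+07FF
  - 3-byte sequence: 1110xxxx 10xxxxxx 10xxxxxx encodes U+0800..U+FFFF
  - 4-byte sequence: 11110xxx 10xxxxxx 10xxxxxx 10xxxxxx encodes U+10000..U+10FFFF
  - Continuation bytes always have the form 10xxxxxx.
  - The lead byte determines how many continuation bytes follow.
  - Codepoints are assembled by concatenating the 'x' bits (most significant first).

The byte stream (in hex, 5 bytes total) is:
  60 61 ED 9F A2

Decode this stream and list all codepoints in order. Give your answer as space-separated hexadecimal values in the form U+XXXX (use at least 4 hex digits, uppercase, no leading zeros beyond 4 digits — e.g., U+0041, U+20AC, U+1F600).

Answer: U+0060 U+0061 U+D7E2

Derivation:
Byte[0]=60: 1-byte ASCII. cp=U+0060
Byte[1]=61: 1-byte ASCII. cp=U+0061
Byte[2]=ED: 3-byte lead, need 2 cont bytes. acc=0xD
Byte[3]=9F: continuation. acc=(acc<<6)|0x1F=0x35F
Byte[4]=A2: continuation. acc=(acc<<6)|0x22=0xD7E2
Completed: cp=U+D7E2 (starts at byte 2)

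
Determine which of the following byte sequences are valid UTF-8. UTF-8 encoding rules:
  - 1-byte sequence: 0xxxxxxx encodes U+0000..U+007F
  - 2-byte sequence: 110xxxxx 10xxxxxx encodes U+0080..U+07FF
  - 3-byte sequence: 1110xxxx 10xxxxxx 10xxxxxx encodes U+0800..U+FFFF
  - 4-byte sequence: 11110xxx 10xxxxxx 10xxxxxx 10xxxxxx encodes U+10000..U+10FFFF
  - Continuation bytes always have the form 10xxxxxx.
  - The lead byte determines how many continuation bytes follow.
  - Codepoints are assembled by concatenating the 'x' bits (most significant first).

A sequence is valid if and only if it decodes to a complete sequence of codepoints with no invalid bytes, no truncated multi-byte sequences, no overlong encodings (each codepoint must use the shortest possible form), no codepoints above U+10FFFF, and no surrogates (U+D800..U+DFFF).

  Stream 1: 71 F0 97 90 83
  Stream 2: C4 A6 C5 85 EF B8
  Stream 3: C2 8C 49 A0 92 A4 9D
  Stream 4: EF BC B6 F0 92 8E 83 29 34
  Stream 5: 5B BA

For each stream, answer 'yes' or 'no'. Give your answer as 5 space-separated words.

Stream 1: decodes cleanly. VALID
Stream 2: error at byte offset 6. INVALID
Stream 3: error at byte offset 3. INVALID
Stream 4: decodes cleanly. VALID
Stream 5: error at byte offset 1. INVALID

Answer: yes no no yes no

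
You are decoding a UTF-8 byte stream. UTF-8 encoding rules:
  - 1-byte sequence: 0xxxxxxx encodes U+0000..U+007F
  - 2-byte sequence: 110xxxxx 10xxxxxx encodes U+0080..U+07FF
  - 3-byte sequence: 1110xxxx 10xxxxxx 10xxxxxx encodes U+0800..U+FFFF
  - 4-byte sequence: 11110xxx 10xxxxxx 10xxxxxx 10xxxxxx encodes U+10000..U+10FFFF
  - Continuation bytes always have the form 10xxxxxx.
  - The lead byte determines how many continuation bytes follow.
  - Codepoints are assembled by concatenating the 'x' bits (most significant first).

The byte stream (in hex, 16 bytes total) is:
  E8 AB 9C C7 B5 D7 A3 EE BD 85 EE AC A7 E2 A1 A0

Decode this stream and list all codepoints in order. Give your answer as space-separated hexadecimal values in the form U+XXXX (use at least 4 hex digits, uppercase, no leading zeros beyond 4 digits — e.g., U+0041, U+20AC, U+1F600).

Byte[0]=E8: 3-byte lead, need 2 cont bytes. acc=0x8
Byte[1]=AB: continuation. acc=(acc<<6)|0x2B=0x22B
Byte[2]=9C: continuation. acc=(acc<<6)|0x1C=0x8ADC
Completed: cp=U+8ADC (starts at byte 0)
Byte[3]=C7: 2-byte lead, need 1 cont bytes. acc=0x7
Byte[4]=B5: continuation. acc=(acc<<6)|0x35=0x1F5
Completed: cp=U+01F5 (starts at byte 3)
Byte[5]=D7: 2-byte lead, need 1 cont bytes. acc=0x17
Byte[6]=A3: continuation. acc=(acc<<6)|0x23=0x5E3
Completed: cp=U+05E3 (starts at byte 5)
Byte[7]=EE: 3-byte lead, need 2 cont bytes. acc=0xE
Byte[8]=BD: continuation. acc=(acc<<6)|0x3D=0x3BD
Byte[9]=85: continuation. acc=(acc<<6)|0x05=0xEF45
Completed: cp=U+EF45 (starts at byte 7)
Byte[10]=EE: 3-byte lead, need 2 cont bytes. acc=0xE
Byte[11]=AC: continuation. acc=(acc<<6)|0x2C=0x3AC
Byte[12]=A7: continuation. acc=(acc<<6)|0x27=0xEB27
Completed: cp=U+EB27 (starts at byte 10)
Byte[13]=E2: 3-byte lead, need 2 cont bytes. acc=0x2
Byte[14]=A1: continuation. acc=(acc<<6)|0x21=0xA1
Byte[15]=A0: continuation. acc=(acc<<6)|0x20=0x2860
Completed: cp=U+2860 (starts at byte 13)

Answer: U+8ADC U+01F5 U+05E3 U+EF45 U+EB27 U+2860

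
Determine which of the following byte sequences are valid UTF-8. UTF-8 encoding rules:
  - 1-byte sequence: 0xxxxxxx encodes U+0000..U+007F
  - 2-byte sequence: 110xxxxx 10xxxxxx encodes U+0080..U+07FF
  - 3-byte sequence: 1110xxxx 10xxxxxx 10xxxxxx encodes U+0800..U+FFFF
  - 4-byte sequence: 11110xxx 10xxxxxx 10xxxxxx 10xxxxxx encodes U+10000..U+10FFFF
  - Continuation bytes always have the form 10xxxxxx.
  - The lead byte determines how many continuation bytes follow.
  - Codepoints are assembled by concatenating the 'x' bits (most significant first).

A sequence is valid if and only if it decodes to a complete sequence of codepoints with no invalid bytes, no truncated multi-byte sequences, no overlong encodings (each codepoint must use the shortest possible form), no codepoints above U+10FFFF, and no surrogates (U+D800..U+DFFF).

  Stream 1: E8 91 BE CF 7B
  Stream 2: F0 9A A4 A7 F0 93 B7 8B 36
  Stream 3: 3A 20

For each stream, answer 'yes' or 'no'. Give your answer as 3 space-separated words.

Stream 1: error at byte offset 4. INVALID
Stream 2: decodes cleanly. VALID
Stream 3: decodes cleanly. VALID

Answer: no yes yes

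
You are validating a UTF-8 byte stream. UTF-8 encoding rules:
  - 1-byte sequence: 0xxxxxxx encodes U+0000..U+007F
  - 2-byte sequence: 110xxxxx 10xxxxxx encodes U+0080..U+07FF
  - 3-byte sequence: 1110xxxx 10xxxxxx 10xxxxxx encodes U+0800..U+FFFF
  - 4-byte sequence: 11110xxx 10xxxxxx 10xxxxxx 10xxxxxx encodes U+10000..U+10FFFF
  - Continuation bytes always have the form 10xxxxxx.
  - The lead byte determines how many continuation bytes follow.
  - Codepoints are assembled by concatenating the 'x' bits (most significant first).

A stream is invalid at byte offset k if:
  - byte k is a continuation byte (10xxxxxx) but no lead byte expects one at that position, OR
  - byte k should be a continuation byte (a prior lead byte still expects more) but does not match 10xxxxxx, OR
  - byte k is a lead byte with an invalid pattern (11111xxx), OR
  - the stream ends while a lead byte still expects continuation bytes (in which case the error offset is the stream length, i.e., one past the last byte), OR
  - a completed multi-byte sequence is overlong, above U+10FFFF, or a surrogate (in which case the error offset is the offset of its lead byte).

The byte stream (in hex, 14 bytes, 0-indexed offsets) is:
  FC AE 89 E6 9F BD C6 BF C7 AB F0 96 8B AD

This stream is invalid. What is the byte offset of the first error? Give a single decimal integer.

Byte[0]=FC: INVALID lead byte (not 0xxx/110x/1110/11110)

Answer: 0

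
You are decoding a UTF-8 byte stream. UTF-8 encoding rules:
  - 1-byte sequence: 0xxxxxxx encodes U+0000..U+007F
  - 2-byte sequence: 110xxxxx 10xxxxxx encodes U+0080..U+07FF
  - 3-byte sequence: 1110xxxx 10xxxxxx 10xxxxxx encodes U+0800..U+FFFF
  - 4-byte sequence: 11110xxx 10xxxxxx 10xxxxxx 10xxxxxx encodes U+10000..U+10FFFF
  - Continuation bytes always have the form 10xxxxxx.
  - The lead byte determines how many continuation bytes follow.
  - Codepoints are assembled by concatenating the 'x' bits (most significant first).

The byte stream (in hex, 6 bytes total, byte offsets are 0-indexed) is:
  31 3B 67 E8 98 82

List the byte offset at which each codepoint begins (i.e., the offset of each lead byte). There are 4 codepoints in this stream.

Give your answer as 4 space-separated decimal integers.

Answer: 0 1 2 3

Derivation:
Byte[0]=31: 1-byte ASCII. cp=U+0031
Byte[1]=3B: 1-byte ASCII. cp=U+003B
Byte[2]=67: 1-byte ASCII. cp=U+0067
Byte[3]=E8: 3-byte lead, need 2 cont bytes. acc=0x8
Byte[4]=98: continuation. acc=(acc<<6)|0x18=0x218
Byte[5]=82: continuation. acc=(acc<<6)|0x02=0x8602
Completed: cp=U+8602 (starts at byte 3)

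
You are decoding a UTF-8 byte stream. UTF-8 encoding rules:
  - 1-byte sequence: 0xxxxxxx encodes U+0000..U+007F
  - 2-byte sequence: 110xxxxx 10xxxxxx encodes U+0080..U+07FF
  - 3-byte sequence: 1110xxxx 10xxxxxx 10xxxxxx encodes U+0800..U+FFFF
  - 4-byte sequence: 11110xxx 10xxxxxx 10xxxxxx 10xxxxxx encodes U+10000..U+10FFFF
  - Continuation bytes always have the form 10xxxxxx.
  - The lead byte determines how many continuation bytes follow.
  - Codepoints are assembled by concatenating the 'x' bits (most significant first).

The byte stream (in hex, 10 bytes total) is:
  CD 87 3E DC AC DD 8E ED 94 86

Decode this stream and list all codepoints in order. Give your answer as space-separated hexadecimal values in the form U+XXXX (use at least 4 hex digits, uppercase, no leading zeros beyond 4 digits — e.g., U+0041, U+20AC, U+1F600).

Answer: U+0347 U+003E U+072C U+074E U+D506

Derivation:
Byte[0]=CD: 2-byte lead, need 1 cont bytes. acc=0xD
Byte[1]=87: continuation. acc=(acc<<6)|0x07=0x347
Completed: cp=U+0347 (starts at byte 0)
Byte[2]=3E: 1-byte ASCII. cp=U+003E
Byte[3]=DC: 2-byte lead, need 1 cont bytes. acc=0x1C
Byte[4]=AC: continuation. acc=(acc<<6)|0x2C=0x72C
Completed: cp=U+072C (starts at byte 3)
Byte[5]=DD: 2-byte lead, need 1 cont bytes. acc=0x1D
Byte[6]=8E: continuation. acc=(acc<<6)|0x0E=0x74E
Completed: cp=U+074E (starts at byte 5)
Byte[7]=ED: 3-byte lead, need 2 cont bytes. acc=0xD
Byte[8]=94: continuation. acc=(acc<<6)|0x14=0x354
Byte[9]=86: continuation. acc=(acc<<6)|0x06=0xD506
Completed: cp=U+D506 (starts at byte 7)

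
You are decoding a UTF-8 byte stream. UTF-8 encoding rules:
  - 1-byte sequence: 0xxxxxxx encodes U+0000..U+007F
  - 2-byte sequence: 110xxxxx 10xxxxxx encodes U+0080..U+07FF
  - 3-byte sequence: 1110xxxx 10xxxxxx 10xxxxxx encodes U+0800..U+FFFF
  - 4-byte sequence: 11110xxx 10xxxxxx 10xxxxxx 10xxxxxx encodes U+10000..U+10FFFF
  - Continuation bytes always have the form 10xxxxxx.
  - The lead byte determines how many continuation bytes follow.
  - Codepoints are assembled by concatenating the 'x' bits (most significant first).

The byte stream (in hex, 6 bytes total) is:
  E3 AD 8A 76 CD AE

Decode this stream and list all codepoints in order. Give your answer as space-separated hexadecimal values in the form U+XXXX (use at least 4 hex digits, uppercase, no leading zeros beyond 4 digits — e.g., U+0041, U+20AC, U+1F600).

Byte[0]=E3: 3-byte lead, need 2 cont bytes. acc=0x3
Byte[1]=AD: continuation. acc=(acc<<6)|0x2D=0xED
Byte[2]=8A: continuation. acc=(acc<<6)|0x0A=0x3B4A
Completed: cp=U+3B4A (starts at byte 0)
Byte[3]=76: 1-byte ASCII. cp=U+0076
Byte[4]=CD: 2-byte lead, need 1 cont bytes. acc=0xD
Byte[5]=AE: continuation. acc=(acc<<6)|0x2E=0x36E
Completed: cp=U+036E (starts at byte 4)

Answer: U+3B4A U+0076 U+036E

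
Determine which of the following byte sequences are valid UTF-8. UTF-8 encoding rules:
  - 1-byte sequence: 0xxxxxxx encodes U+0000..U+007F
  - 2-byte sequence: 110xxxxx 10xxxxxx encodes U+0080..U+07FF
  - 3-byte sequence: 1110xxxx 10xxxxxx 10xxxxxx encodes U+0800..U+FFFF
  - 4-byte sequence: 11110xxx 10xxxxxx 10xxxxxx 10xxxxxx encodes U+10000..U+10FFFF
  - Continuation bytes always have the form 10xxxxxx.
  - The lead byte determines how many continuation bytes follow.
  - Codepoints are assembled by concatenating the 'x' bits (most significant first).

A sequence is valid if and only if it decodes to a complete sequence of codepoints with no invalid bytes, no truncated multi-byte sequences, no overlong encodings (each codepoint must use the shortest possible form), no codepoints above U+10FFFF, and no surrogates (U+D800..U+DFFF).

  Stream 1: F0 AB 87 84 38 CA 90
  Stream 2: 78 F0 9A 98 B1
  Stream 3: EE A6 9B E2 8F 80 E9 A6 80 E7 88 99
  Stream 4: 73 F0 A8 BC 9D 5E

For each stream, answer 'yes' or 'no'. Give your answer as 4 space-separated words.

Stream 1: decodes cleanly. VALID
Stream 2: decodes cleanly. VALID
Stream 3: decodes cleanly. VALID
Stream 4: decodes cleanly. VALID

Answer: yes yes yes yes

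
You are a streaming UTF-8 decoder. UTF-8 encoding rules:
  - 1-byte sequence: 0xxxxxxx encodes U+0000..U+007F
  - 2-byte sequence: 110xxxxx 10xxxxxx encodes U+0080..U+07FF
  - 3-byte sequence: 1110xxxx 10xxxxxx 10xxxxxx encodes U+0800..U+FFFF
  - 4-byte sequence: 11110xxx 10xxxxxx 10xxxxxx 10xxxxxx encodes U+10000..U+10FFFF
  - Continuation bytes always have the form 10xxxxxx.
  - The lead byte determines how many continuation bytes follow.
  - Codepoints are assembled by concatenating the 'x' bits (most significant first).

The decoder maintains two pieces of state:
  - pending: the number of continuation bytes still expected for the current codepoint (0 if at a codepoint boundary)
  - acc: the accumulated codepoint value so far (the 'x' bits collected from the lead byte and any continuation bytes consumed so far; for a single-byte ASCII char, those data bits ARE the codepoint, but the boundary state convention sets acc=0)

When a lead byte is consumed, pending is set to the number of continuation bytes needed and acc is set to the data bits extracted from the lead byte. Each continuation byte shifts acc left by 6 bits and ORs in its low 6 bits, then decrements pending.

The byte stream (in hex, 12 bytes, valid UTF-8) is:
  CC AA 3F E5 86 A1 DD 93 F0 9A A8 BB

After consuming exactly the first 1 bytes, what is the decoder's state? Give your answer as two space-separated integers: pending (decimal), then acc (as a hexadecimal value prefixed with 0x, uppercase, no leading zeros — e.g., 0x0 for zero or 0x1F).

Answer: 1 0xC

Derivation:
Byte[0]=CC: 2-byte lead. pending=1, acc=0xC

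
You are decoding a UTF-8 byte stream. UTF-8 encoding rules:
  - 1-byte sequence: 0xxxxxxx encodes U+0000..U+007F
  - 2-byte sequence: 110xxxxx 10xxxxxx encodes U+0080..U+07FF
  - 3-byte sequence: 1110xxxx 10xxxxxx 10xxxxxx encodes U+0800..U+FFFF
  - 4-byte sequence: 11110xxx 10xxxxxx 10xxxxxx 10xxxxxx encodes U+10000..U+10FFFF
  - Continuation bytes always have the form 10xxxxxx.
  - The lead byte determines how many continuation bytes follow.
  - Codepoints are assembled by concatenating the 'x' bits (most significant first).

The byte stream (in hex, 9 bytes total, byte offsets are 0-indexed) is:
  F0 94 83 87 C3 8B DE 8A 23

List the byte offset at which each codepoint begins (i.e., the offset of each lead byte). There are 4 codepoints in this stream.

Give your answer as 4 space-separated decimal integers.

Answer: 0 4 6 8

Derivation:
Byte[0]=F0: 4-byte lead, need 3 cont bytes. acc=0x0
Byte[1]=94: continuation. acc=(acc<<6)|0x14=0x14
Byte[2]=83: continuation. acc=(acc<<6)|0x03=0x503
Byte[3]=87: continuation. acc=(acc<<6)|0x07=0x140C7
Completed: cp=U+140C7 (starts at byte 0)
Byte[4]=C3: 2-byte lead, need 1 cont bytes. acc=0x3
Byte[5]=8B: continuation. acc=(acc<<6)|0x0B=0xCB
Completed: cp=U+00CB (starts at byte 4)
Byte[6]=DE: 2-byte lead, need 1 cont bytes. acc=0x1E
Byte[7]=8A: continuation. acc=(acc<<6)|0x0A=0x78A
Completed: cp=U+078A (starts at byte 6)
Byte[8]=23: 1-byte ASCII. cp=U+0023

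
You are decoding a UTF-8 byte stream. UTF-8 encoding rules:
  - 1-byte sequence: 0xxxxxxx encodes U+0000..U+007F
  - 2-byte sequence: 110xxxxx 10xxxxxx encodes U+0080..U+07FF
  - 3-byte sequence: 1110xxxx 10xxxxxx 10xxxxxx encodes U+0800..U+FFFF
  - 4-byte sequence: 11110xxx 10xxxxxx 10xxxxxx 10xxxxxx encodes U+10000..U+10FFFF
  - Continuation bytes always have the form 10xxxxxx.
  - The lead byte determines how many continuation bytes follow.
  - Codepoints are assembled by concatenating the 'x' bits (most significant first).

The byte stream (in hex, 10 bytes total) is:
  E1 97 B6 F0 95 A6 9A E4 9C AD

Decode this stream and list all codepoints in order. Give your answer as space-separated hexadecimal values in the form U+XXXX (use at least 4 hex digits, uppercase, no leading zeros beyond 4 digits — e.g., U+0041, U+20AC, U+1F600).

Answer: U+15F6 U+1599A U+472D

Derivation:
Byte[0]=E1: 3-byte lead, need 2 cont bytes. acc=0x1
Byte[1]=97: continuation. acc=(acc<<6)|0x17=0x57
Byte[2]=B6: continuation. acc=(acc<<6)|0x36=0x15F6
Completed: cp=U+15F6 (starts at byte 0)
Byte[3]=F0: 4-byte lead, need 3 cont bytes. acc=0x0
Byte[4]=95: continuation. acc=(acc<<6)|0x15=0x15
Byte[5]=A6: continuation. acc=(acc<<6)|0x26=0x566
Byte[6]=9A: continuation. acc=(acc<<6)|0x1A=0x1599A
Completed: cp=U+1599A (starts at byte 3)
Byte[7]=E4: 3-byte lead, need 2 cont bytes. acc=0x4
Byte[8]=9C: continuation. acc=(acc<<6)|0x1C=0x11C
Byte[9]=AD: continuation. acc=(acc<<6)|0x2D=0x472D
Completed: cp=U+472D (starts at byte 7)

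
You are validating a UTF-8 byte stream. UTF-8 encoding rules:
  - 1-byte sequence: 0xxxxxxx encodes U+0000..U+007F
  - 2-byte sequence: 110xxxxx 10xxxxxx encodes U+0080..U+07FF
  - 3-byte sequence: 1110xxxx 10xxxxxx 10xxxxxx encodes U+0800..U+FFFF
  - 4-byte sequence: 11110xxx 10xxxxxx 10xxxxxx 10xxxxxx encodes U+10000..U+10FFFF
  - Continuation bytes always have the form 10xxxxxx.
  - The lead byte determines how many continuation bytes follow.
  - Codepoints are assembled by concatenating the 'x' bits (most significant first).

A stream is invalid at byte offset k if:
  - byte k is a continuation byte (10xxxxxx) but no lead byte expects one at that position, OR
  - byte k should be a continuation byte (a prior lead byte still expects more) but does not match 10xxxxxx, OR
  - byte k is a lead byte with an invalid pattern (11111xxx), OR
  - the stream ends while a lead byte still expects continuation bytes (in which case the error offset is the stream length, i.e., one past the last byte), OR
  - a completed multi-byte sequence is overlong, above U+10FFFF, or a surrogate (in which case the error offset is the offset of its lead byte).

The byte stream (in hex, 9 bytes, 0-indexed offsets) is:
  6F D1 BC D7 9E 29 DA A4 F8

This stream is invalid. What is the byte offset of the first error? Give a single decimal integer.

Answer: 8

Derivation:
Byte[0]=6F: 1-byte ASCII. cp=U+006F
Byte[1]=D1: 2-byte lead, need 1 cont bytes. acc=0x11
Byte[2]=BC: continuation. acc=(acc<<6)|0x3C=0x47C
Completed: cp=U+047C (starts at byte 1)
Byte[3]=D7: 2-byte lead, need 1 cont bytes. acc=0x17
Byte[4]=9E: continuation. acc=(acc<<6)|0x1E=0x5DE
Completed: cp=U+05DE (starts at byte 3)
Byte[5]=29: 1-byte ASCII. cp=U+0029
Byte[6]=DA: 2-byte lead, need 1 cont bytes. acc=0x1A
Byte[7]=A4: continuation. acc=(acc<<6)|0x24=0x6A4
Completed: cp=U+06A4 (starts at byte 6)
Byte[8]=F8: INVALID lead byte (not 0xxx/110x/1110/11110)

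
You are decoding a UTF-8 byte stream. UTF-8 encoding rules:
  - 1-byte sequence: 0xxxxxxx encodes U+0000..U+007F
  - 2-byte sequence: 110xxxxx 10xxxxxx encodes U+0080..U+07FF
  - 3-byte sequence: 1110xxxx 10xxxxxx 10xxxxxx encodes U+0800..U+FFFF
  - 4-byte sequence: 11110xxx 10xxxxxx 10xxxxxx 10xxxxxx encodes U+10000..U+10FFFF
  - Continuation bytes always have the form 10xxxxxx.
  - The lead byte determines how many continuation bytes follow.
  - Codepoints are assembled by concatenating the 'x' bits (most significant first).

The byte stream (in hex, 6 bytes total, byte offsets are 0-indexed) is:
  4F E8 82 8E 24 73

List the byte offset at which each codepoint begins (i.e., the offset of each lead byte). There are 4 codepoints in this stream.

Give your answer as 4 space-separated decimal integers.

Answer: 0 1 4 5

Derivation:
Byte[0]=4F: 1-byte ASCII. cp=U+004F
Byte[1]=E8: 3-byte lead, need 2 cont bytes. acc=0x8
Byte[2]=82: continuation. acc=(acc<<6)|0x02=0x202
Byte[3]=8E: continuation. acc=(acc<<6)|0x0E=0x808E
Completed: cp=U+808E (starts at byte 1)
Byte[4]=24: 1-byte ASCII. cp=U+0024
Byte[5]=73: 1-byte ASCII. cp=U+0073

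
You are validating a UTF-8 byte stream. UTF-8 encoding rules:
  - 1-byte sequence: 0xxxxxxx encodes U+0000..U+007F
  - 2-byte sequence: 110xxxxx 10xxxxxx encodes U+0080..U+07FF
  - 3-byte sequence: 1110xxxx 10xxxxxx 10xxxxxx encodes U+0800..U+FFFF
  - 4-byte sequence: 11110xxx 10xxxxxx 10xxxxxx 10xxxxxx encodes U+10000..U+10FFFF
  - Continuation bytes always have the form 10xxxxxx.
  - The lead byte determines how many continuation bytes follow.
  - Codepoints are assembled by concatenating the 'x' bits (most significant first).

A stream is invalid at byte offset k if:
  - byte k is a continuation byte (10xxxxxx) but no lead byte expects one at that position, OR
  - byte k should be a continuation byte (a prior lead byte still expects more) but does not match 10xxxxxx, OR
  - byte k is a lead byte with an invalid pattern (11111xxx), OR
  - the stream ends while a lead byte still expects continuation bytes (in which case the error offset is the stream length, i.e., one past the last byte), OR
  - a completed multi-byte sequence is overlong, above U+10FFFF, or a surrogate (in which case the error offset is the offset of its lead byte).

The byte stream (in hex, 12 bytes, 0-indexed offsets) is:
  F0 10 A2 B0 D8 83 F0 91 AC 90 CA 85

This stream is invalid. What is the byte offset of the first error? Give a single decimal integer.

Answer: 1

Derivation:
Byte[0]=F0: 4-byte lead, need 3 cont bytes. acc=0x0
Byte[1]=10: expected 10xxxxxx continuation. INVALID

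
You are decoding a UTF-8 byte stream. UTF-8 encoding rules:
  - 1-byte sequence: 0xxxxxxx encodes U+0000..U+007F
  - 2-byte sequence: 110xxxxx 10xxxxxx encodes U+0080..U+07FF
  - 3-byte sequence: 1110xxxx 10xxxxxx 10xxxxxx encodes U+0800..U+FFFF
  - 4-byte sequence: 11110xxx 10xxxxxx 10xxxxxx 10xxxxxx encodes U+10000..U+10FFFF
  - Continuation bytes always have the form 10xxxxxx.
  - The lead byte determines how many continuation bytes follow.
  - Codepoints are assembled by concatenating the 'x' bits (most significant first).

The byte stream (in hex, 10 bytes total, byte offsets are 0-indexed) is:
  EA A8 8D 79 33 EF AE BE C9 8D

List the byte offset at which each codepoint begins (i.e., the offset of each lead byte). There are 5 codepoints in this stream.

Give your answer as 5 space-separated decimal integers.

Answer: 0 3 4 5 8

Derivation:
Byte[0]=EA: 3-byte lead, need 2 cont bytes. acc=0xA
Byte[1]=A8: continuation. acc=(acc<<6)|0x28=0x2A8
Byte[2]=8D: continuation. acc=(acc<<6)|0x0D=0xAA0D
Completed: cp=U+AA0D (starts at byte 0)
Byte[3]=79: 1-byte ASCII. cp=U+0079
Byte[4]=33: 1-byte ASCII. cp=U+0033
Byte[5]=EF: 3-byte lead, need 2 cont bytes. acc=0xF
Byte[6]=AE: continuation. acc=(acc<<6)|0x2E=0x3EE
Byte[7]=BE: continuation. acc=(acc<<6)|0x3E=0xFBBE
Completed: cp=U+FBBE (starts at byte 5)
Byte[8]=C9: 2-byte lead, need 1 cont bytes. acc=0x9
Byte[9]=8D: continuation. acc=(acc<<6)|0x0D=0x24D
Completed: cp=U+024D (starts at byte 8)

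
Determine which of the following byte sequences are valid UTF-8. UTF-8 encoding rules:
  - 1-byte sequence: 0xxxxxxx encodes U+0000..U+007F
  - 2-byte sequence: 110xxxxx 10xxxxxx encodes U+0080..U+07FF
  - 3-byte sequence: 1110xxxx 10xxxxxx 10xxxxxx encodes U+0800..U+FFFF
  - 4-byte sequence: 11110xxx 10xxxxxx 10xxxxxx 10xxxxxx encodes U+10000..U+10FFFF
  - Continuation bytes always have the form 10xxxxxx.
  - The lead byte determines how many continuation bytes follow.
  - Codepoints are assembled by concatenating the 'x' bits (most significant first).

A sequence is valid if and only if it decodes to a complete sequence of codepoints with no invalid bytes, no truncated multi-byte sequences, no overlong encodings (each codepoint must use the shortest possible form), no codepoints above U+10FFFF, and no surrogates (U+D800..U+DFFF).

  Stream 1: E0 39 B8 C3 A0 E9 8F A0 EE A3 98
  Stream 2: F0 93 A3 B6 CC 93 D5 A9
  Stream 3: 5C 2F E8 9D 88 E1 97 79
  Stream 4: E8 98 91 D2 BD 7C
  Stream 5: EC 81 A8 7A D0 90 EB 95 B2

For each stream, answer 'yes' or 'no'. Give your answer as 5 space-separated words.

Answer: no yes no yes yes

Derivation:
Stream 1: error at byte offset 1. INVALID
Stream 2: decodes cleanly. VALID
Stream 3: error at byte offset 7. INVALID
Stream 4: decodes cleanly. VALID
Stream 5: decodes cleanly. VALID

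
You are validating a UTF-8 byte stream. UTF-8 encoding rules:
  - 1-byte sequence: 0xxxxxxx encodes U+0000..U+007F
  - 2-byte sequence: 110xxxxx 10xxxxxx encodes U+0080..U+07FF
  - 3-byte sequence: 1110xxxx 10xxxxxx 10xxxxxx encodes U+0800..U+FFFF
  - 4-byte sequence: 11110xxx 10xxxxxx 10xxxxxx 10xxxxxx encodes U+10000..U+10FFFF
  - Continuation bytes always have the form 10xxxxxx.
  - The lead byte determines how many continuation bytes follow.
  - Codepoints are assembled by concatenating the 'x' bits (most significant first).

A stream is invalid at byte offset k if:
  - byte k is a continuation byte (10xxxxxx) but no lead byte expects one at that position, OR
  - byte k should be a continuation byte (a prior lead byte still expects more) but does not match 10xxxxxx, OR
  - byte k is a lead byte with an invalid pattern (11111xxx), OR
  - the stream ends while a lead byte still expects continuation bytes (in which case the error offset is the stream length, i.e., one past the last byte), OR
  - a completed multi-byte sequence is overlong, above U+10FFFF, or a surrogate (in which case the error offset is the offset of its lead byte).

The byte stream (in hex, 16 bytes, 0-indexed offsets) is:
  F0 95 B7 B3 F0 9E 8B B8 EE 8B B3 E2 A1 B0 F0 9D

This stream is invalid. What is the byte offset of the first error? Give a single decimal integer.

Answer: 16

Derivation:
Byte[0]=F0: 4-byte lead, need 3 cont bytes. acc=0x0
Byte[1]=95: continuation. acc=(acc<<6)|0x15=0x15
Byte[2]=B7: continuation. acc=(acc<<6)|0x37=0x577
Byte[3]=B3: continuation. acc=(acc<<6)|0x33=0x15DF3
Completed: cp=U+15DF3 (starts at byte 0)
Byte[4]=F0: 4-byte lead, need 3 cont bytes. acc=0x0
Byte[5]=9E: continuation. acc=(acc<<6)|0x1E=0x1E
Byte[6]=8B: continuation. acc=(acc<<6)|0x0B=0x78B
Byte[7]=B8: continuation. acc=(acc<<6)|0x38=0x1E2F8
Completed: cp=U+1E2F8 (starts at byte 4)
Byte[8]=EE: 3-byte lead, need 2 cont bytes. acc=0xE
Byte[9]=8B: continuation. acc=(acc<<6)|0x0B=0x38B
Byte[10]=B3: continuation. acc=(acc<<6)|0x33=0xE2F3
Completed: cp=U+E2F3 (starts at byte 8)
Byte[11]=E2: 3-byte lead, need 2 cont bytes. acc=0x2
Byte[12]=A1: continuation. acc=(acc<<6)|0x21=0xA1
Byte[13]=B0: continuation. acc=(acc<<6)|0x30=0x2870
Completed: cp=U+2870 (starts at byte 11)
Byte[14]=F0: 4-byte lead, need 3 cont bytes. acc=0x0
Byte[15]=9D: continuation. acc=(acc<<6)|0x1D=0x1D
Byte[16]: stream ended, expected continuation. INVALID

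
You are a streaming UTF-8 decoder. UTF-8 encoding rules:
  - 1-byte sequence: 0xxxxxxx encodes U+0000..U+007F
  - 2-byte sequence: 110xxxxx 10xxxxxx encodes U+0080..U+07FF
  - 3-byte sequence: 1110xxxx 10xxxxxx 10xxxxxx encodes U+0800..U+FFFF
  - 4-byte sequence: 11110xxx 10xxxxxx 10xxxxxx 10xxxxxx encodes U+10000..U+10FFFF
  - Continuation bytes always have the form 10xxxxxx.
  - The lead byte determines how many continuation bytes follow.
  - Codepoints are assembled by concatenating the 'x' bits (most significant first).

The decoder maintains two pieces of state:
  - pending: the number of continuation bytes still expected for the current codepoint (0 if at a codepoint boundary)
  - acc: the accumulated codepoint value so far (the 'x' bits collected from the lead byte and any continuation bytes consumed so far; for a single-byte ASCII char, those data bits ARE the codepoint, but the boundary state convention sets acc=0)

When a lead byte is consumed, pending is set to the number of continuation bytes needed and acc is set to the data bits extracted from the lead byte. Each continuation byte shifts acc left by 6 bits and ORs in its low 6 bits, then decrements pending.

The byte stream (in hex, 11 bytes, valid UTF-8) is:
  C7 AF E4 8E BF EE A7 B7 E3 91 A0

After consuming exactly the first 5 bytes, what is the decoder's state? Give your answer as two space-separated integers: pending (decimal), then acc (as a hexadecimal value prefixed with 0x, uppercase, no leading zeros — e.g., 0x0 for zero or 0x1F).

Answer: 0 0x43BF

Derivation:
Byte[0]=C7: 2-byte lead. pending=1, acc=0x7
Byte[1]=AF: continuation. acc=(acc<<6)|0x2F=0x1EF, pending=0
Byte[2]=E4: 3-byte lead. pending=2, acc=0x4
Byte[3]=8E: continuation. acc=(acc<<6)|0x0E=0x10E, pending=1
Byte[4]=BF: continuation. acc=(acc<<6)|0x3F=0x43BF, pending=0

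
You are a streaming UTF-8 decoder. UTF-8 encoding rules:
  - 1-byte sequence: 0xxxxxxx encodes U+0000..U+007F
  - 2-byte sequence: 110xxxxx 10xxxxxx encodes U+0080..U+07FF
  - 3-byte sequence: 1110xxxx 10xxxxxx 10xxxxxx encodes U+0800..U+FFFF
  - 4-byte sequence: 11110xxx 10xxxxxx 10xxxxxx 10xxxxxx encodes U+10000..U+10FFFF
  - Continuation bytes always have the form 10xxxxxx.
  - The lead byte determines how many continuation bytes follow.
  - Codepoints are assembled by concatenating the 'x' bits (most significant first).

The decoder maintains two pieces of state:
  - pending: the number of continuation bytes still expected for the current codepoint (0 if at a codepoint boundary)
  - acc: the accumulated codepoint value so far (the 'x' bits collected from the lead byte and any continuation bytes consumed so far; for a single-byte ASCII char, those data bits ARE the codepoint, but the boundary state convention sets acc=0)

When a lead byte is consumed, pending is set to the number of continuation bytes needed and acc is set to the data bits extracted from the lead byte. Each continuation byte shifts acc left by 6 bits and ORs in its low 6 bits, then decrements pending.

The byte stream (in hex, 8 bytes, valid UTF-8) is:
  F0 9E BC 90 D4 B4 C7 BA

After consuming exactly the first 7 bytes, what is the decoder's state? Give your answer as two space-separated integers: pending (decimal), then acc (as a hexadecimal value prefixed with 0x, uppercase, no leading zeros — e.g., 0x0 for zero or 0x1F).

Answer: 1 0x7

Derivation:
Byte[0]=F0: 4-byte lead. pending=3, acc=0x0
Byte[1]=9E: continuation. acc=(acc<<6)|0x1E=0x1E, pending=2
Byte[2]=BC: continuation. acc=(acc<<6)|0x3C=0x7BC, pending=1
Byte[3]=90: continuation. acc=(acc<<6)|0x10=0x1EF10, pending=0
Byte[4]=D4: 2-byte lead. pending=1, acc=0x14
Byte[5]=B4: continuation. acc=(acc<<6)|0x34=0x534, pending=0
Byte[6]=C7: 2-byte lead. pending=1, acc=0x7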